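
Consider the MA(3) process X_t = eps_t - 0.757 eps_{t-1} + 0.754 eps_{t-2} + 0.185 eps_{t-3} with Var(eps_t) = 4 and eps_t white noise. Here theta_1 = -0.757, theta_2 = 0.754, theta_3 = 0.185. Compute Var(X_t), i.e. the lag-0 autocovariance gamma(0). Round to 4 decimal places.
\gamma(0) = 8.7032

For an MA(q) process X_t = eps_t + sum_i theta_i eps_{t-i} with
Var(eps_t) = sigma^2, the variance is
  gamma(0) = sigma^2 * (1 + sum_i theta_i^2).
  sum_i theta_i^2 = (-0.757)^2 + (0.754)^2 + (0.185)^2 = 0.573049 + 0.568516 + 0.034225 = 1.17579.
  gamma(0) = 4 * (1 + 1.17579) = 4 * 2.17579 = 8.70316, which rounds to 8.7032.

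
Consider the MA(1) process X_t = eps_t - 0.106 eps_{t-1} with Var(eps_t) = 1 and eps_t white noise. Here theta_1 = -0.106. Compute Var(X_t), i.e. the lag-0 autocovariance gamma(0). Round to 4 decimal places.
\gamma(0) = 1.0112

For an MA(q) process X_t = eps_t + sum_i theta_i eps_{t-i} with
Var(eps_t) = sigma^2, the variance is
  gamma(0) = sigma^2 * (1 + sum_i theta_i^2).
  sum_i theta_i^2 = (-0.106)^2 = 0.011236.
  gamma(0) = 1 * (1 + 0.011236) = 1 * 1.011236 = 1.011236, which rounds to 1.0112.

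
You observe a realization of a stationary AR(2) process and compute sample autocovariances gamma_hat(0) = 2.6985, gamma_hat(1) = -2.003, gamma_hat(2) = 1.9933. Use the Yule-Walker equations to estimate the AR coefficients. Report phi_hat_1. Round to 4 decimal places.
\hat\phi_{1} = -0.4320

The Yule-Walker equations for an AR(p) process read, in matrix form,
  Gamma_p phi = r_p,   with   (Gamma_p)_{ij} = gamma(|i - j|),
                       (r_p)_i = gamma(i),   i,j = 1..p.
Substitute the sample gammas (Toeplitz matrix and right-hand side of size 2):
  Gamma_p = [[2.6985, -2.003], [-2.003, 2.6985]]
  r_p     = [-2.003, 1.9933]
Written out:
  2.6985 phi_1 - 2.003 phi_2 = -2.003
  -2.003 phi_1 + 2.6985 phi_2 = 1.9933
Solve by Cramer's rule:
  det = gamma(0)^2 - gamma(1)^2 = (2.6985)^2 - (-2.003)^2 = 7.28190225 - 4.012009 = 3.26989325
  phi_hat_1 = [gamma(1) gamma(0) - gamma(1) gamma(2)] / det = [(-2.003)(2.6985) - (-2.003)(1.9933)] / 3.26989325 = -1.4125156 / 3.26989325 = -0.432
  phi_hat_2 = [gamma(0) gamma(2) - gamma(1)^2] / det = [(2.6985)(1.9933) - (-2.003)^2] / 3.26989325 = 1.36691105 / 3.26989325 = 0.418
So phi_hat = [-0.4320, 0.4180].
Therefore phi_hat_1 = -0.4320.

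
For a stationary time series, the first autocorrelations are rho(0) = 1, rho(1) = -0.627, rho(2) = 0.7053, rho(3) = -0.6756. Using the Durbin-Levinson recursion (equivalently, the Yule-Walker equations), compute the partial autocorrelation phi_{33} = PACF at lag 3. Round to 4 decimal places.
\phi_{33} = -0.3100

The PACF at lag k is phi_{kk}, the last component of the solution
to the Yule-Walker system G_k phi = r_k where
  (G_k)_{ij} = rho(|i - j|), (r_k)_i = rho(i), i,j = 1..k.
Equivalently, Durbin-Levinson gives phi_{kk} iteratively:
  phi_{11} = rho(1)
  phi_{kk} = [rho(k) - sum_{j=1..k-1} phi_{k-1,j} rho(k-j)]
            / [1 - sum_{j=1..k-1} phi_{k-1,j} rho(j)],
  phi_{k,j} = phi_{k-1,j} - phi_{kk} phi_{k-1,k-j},  j = 1..k-1.
Step k = 1:
  phi_11 = rho(1) = -0.627.
Step k = 2:
  phi_22 = [rho(2) - phi_11 rho(1)] / [1 - phi_11 rho(1)] = [0.7053 - (-0.627)(-0.627)] / [1 - (-0.627)(-0.627)]
         = 0.312171 / 0.606871 = 0.514394.
  Update: phi_21 = phi_11 - phi_22 phi_11 = -0.627 - (0.514394)(-0.627) = -0.304475.
Step k = 3:
  phi_33 = [rho(3) - phi_21 rho(2) - phi_22 rho(1)] / [1 - phi_21 rho(1) - phi_22 rho(2)]
    numerator   = -0.6756 - (-0.304475)(0.7053) - (0.514394)(-0.627) = -0.13832871
    denominator = 1 - (-0.304475)(-0.627) - (0.514394)(0.7053) = 0.44629201
  phi_33 = -0.13832871 / 0.44629201 = -0.31.
Therefore phi_{33} = -0.3100.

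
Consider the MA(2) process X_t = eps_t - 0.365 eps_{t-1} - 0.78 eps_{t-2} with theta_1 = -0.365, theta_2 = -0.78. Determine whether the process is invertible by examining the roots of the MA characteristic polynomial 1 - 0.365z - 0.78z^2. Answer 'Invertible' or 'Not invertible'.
\text{Not invertible}

The MA(q) characteristic polynomial is P(z) = 1 - 0.365z - 0.78z^2.
Invertibility requires all roots to lie outside the unit circle, i.e. |z| > 1 for every root.
Set 1 + (-0.365) z + (-0.78) z^2 = 0, i.e. a z^2 + b z + c = 0 with a = -0.78, b = -0.365, c = 1.
Discriminant D = b^2 - 4ac = (-0.365)^2 - 4*(-0.78)*1 = 0.133225 - (-3.12) = 3.253225.
D >= 0, so the roots are real: z = (-b +/- sqrt(D)) / (2a) = (0.365 +/- 1.80367) / (-1.56).
  z_1 = (0.365 + 1.80367) / (-1.56) = -1.3902,   |z_1| = 1.3902.
  z_2 = (0.365 - 1.80367) / (-1.56) = 0.9222,   |z_2| = 0.9222.
Moduli of all roots: 1.3902, 0.9222.
All moduli strictly greater than 1? No.
Verdict: Not invertible.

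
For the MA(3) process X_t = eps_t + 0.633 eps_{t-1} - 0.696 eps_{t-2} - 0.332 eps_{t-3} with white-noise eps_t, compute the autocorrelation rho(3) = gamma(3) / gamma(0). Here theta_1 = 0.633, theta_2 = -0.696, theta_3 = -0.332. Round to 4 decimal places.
\rho(3) = -0.1664

For an MA(q) process with theta_0 = 1, the autocovariance is
  gamma(k) = sigma^2 * sum_{i=0..q-k} theta_i * theta_{i+k},
and rho(k) = gamma(k) / gamma(0). Sigma^2 cancels.
  numerator   = (1)*(-0.332) = -0.332.
  denominator = (1)^2 + (0.633)^2 + (-0.696)^2 + (-0.332)^2 = 1.995329.
  rho(3) = -0.332 / 1.995329 = -0.1664.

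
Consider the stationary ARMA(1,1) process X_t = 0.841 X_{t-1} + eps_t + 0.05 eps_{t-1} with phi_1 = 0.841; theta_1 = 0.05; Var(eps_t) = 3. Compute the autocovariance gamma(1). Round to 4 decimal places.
\gamma(1) = 9.5156

Multiply the model equation by X_{t-k} and take expectations. With theta_0 = psi_0 = 1 and psi_j the MA(infinity) weights, this gives
  gamma(k) - sum_i phi_i gamma(k-i) = c_k,
  c_k = sigma^2 * sum_{j=k..q} theta_j psi_{j-k}   (c_k = 0 for k > q),
using gamma(-m) = gamma(m).
psi-weights needed (psi_j = theta_j + sum_i phi_i psi_{j-i}):
  psi_1 = theta_1 + phi_1 = 0.05 + (0.841) = 0.891
Right-hand sides:
  c_0 = sigma^2 (1 + theta_1 psi_1) = 3 * (1 + (0.05)(0.891)) = 3 * 1.04455 = 3.13365
  c_1 = sigma^2 theta_1 = 3 * (0.05) = 0.15
  c_2 = 0
Equations for k = 0 and k = 1 (AR order 1):
  gamma(0) = phi_1 gamma(1) + c_0
  gamma(1) = phi_1 gamma(0) + c_1
Substituting the second into the first: gamma(0) (1 - phi_1^2) = c_0 + phi_1 c_1, so
  gamma(0) = (c_0 + phi_1 c_1) / (1 - phi_1^2) = (3.13365 + (0.841)(0.15)) / (1 - (0.841)^2) = 3.2598 / 0.292719 = 11.136277.
  gamma(1) = phi_1 gamma(0) + c_1 = (0.841)(11.136277) + (0.15) = 9.515609.
Therefore gamma(1) = 9.5156 (to 4 decimal places).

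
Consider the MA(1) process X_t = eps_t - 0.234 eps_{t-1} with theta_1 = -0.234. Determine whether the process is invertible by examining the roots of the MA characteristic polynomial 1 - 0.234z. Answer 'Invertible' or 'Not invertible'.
\text{Invertible}

The MA(q) characteristic polynomial is P(z) = 1 - 0.234z.
Invertibility requires all roots to lie outside the unit circle, i.e. |z| > 1 for every root.
This is linear in z: 1 + (-0.234) z = 0  =>  z = -1/(-0.234) = 4.273504,  |z| = 4.273504.
Moduli of all roots: 4.2735.
All moduli strictly greater than 1? Yes.
Verdict: Invertible.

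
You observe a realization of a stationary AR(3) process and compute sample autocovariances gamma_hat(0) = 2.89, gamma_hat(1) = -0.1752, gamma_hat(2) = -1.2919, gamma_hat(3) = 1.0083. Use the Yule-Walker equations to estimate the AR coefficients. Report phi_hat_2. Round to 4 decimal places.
\hat\phi_{2} = -0.4210

The Yule-Walker equations for an AR(p) process read, in matrix form,
  Gamma_p phi = r_p,   with   (Gamma_p)_{ij} = gamma(|i - j|),
                       (r_p)_i = gamma(i),   i,j = 1..p.
Substitute the sample gammas (Toeplitz matrix and right-hand side of size 3):
  Gamma_p = [[2.89, -0.1752, -1.2919], [-0.1752, 2.89, -0.1752], [-1.2919, -0.1752, 2.89]]
  r_p     = [-0.1752, -1.2919, 1.0083]
Written out (R1..R3):
  (R1) 2.89 phi_1 - 0.1752 phi_2 - 1.2919 phi_3 = -0.1752
  (R2) -0.1752 phi_1 + 2.89 phi_2 - 0.1752 phi_3 = -1.2919
  (R3) -1.2919 phi_1 - 0.1752 phi_2 + 2.89 phi_3 = 1.0083
Gaussian elimination:
  R2 <- R2 - (-0.1752/2.89) R1 = R2 - (-0.060623) R1:  2.879379 phi_2 - 0.253519 phi_3 = -1.302521
  R3 <- R3 - (-1.2919/2.89) R1 = R3 - (-0.447024) R1:  -0.253519 phi_2 + 2.312489 phi_3 = 0.929981
  R3 <- R3 - (-0.253519/2.879379) R2 = R3 - (-0.088046) R2:  2.290168 phi_3 = 0.815299
Back-substitution:
  phi_hat_3 = 0.815299 / 2.290168 = 0.356
  phi_hat_2 = (-1.302521 - (-0.253519)(0.356)) / 2.879379 = -0.421017
  phi_hat_1 = (-0.1752 - (-0.1752)(-0.421017) - (-1.2919)(0.356)) / 2.89 = 0.072994
So phi_hat = [0.0730, -0.4210, 0.3560].
Therefore phi_hat_2 = -0.4210.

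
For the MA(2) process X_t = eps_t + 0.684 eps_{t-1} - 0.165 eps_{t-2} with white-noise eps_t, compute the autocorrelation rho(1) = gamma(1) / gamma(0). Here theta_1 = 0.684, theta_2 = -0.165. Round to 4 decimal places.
\rho(1) = 0.3820

For an MA(q) process with theta_0 = 1, the autocovariance is
  gamma(k) = sigma^2 * sum_{i=0..q-k} theta_i * theta_{i+k},
and rho(k) = gamma(k) / gamma(0). Sigma^2 cancels.
  numerator   = (1)*(0.684) + (0.684)*(-0.165) = 0.57114.
  denominator = (1)^2 + (0.684)^2 + (-0.165)^2 = 1.495081.
  rho(1) = 0.57114 / 1.495081 = 0.3820.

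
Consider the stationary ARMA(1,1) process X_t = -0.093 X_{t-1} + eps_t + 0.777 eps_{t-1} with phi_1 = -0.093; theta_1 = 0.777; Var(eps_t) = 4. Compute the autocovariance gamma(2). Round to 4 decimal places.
\gamma(2) = -0.2381

Multiply the model equation by X_{t-k} and take expectations. With theta_0 = psi_0 = 1 and psi_j the MA(infinity) weights, this gives
  gamma(k) - sum_i phi_i gamma(k-i) = c_k,
  c_k = sigma^2 * sum_{j=k..q} theta_j psi_{j-k}   (c_k = 0 for k > q),
using gamma(-m) = gamma(m).
psi-weights needed (psi_j = theta_j + sum_i phi_i psi_{j-i}):
  psi_1 = theta_1 + phi_1 = 0.777 + (-0.093) = 0.684
Right-hand sides:
  c_0 = sigma^2 (1 + theta_1 psi_1) = 4 * (1 + (0.777)(0.684)) = 4 * 1.531468 = 6.125872
  c_1 = sigma^2 theta_1 = 4 * (0.777) = 3.108
  c_2 = 0
Equations for k = 0 and k = 1 (AR order 1):
  gamma(0) = phi_1 gamma(1) + c_0
  gamma(1) = phi_1 gamma(0) + c_1
Substituting the second into the first: gamma(0) (1 - phi_1^2) = c_0 + phi_1 c_1, so
  gamma(0) = (c_0 + phi_1 c_1) / (1 - phi_1^2) = (6.125872 + (-0.093)(3.108)) / (1 - (-0.093)^2) = 5.836828 / 0.991351 = 5.887751.
  gamma(1) = phi_1 gamma(0) + c_1 = (-0.093)(5.887751) + (3.108) = 2.560439.
For k = 2 (> q): gamma(2) = phi_1 gamma(1) = (-0.093)(2.560439) = -0.238121.
Therefore gamma(2) = -0.2381 (to 4 decimal places).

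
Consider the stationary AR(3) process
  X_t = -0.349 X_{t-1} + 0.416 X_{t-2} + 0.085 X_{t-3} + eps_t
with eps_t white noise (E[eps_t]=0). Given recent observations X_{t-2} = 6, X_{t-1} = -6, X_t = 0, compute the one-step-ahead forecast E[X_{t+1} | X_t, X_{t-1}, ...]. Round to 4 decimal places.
E[X_{t+1} \mid \mathcal F_t] = -1.9860

For an AR(p) model X_t = c + sum_i phi_i X_{t-i} + eps_t, the
one-step-ahead conditional mean is
  E[X_{t+1} | X_t, ...] = c + sum_i phi_i X_{t+1-i}.
Substitute known values:
  E[X_{t+1} | ...] = (-0.349) * (0) + (0.416) * (-6) + (0.085) * (6)
                   = -1.9860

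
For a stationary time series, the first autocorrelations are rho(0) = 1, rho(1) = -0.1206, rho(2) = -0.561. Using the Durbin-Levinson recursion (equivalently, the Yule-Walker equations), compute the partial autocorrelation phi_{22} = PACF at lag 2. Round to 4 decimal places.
\phi_{22} = -0.5840

The PACF at lag k is phi_{kk}, the last component of the solution
to the Yule-Walker system G_k phi = r_k where
  (G_k)_{ij} = rho(|i - j|), (r_k)_i = rho(i), i,j = 1..k.
Equivalently, Durbin-Levinson gives phi_{kk} iteratively:
  phi_{11} = rho(1)
  phi_{kk} = [rho(k) - sum_{j=1..k-1} phi_{k-1,j} rho(k-j)]
            / [1 - sum_{j=1..k-1} phi_{k-1,j} rho(j)],
  phi_{k,j} = phi_{k-1,j} - phi_{kk} phi_{k-1,k-j},  j = 1..k-1.
Step k = 1:
  phi_11 = rho(1) = -0.1206.
Step k = 2:
  phi_22 = [rho(2) - phi_11 rho(1)] / [1 - phi_11 rho(1)] = [-0.561 - (-0.1206)(-0.1206)] / [1 - (-0.1206)(-0.1206)]
         = -0.57554436 / 0.98545564 = -0.584.
Therefore phi_{22} = -0.5840.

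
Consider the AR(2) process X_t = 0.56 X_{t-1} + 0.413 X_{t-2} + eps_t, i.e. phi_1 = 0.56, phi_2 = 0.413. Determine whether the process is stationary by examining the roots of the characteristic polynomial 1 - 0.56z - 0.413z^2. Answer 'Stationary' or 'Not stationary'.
\text{Stationary}

The AR(p) characteristic polynomial is P(z) = 1 - 0.56z - 0.413z^2.
Stationarity requires all roots to lie outside the unit circle, i.e. |z| > 1 for every root.
Set 1 + (-0.56) z + (-0.413) z^2 = 0, i.e. a z^2 + b z + c = 0 with a = -0.413, b = -0.56, c = 1.
Discriminant D = b^2 - 4ac = (-0.56)^2 - 4*(-0.413)*1 = 0.3136 - (-1.652) = 1.9656.
D >= 0, so the roots are real: z = (-b +/- sqrt(D)) / (2a) = (0.56 +/- 1.401999) / (-0.826).
  z_1 = (0.56 + 1.401999) / (-0.826) = -2.3753,   |z_1| = 2.3753.
  z_2 = (0.56 - 1.401999) / (-0.826) = 1.0194,   |z_2| = 1.0194.
Moduli of all roots: 2.3753, 1.0194.
All moduli strictly greater than 1? Yes.
Verdict: Stationary.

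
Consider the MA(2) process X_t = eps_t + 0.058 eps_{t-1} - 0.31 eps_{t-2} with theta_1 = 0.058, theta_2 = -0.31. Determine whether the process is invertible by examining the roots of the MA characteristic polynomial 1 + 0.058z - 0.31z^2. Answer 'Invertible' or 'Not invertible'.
\text{Invertible}

The MA(q) characteristic polynomial is P(z) = 1 + 0.058z - 0.31z^2.
Invertibility requires all roots to lie outside the unit circle, i.e. |z| > 1 for every root.
Set 1 + (0.058) z + (-0.31) z^2 = 0, i.e. a z^2 + b z + c = 0 with a = -0.31, b = 0.058, c = 1.
Discriminant D = b^2 - 4ac = (0.058)^2 - 4*(-0.31)*1 = 0.003364 - (-1.24) = 1.243364.
D >= 0, so the roots are real: z = (-b +/- sqrt(D)) / (2a) = (-0.058 +/- 1.115062) / (-0.62).
  z_1 = (-0.058 + 1.115062) / (-0.62) = -1.7049,   |z_1| = 1.7049.
  z_2 = (-0.058 - 1.115062) / (-0.62) = 1.892,   |z_2| = 1.892.
Moduli of all roots: 1.7049, 1.8920.
All moduli strictly greater than 1? Yes.
Verdict: Invertible.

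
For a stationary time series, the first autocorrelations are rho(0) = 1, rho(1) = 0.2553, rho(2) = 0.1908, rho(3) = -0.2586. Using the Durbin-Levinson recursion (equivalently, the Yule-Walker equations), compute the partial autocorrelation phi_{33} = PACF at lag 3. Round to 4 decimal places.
\phi_{33} = -0.3650

The PACF at lag k is phi_{kk}, the last component of the solution
to the Yule-Walker system G_k phi = r_k where
  (G_k)_{ij} = rho(|i - j|), (r_k)_i = rho(i), i,j = 1..k.
Equivalently, Durbin-Levinson gives phi_{kk} iteratively:
  phi_{11} = rho(1)
  phi_{kk} = [rho(k) - sum_{j=1..k-1} phi_{k-1,j} rho(k-j)]
            / [1 - sum_{j=1..k-1} phi_{k-1,j} rho(j)],
  phi_{k,j} = phi_{k-1,j} - phi_{kk} phi_{k-1,k-j},  j = 1..k-1.
Step k = 1:
  phi_11 = rho(1) = 0.2553.
Step k = 2:
  phi_22 = [rho(2) - phi_11 rho(1)] / [1 - phi_11 rho(1)] = [0.1908 - (0.2553)(0.2553)] / [1 - (0.2553)(0.2553)]
         = 0.12562191 / 0.93482191 = 0.134381.
  Update: phi_21 = phi_11 - phi_22 phi_11 = 0.2553 - (0.134381)(0.2553) = 0.220993.
Step k = 3:
  phi_33 = [rho(3) - phi_21 rho(2) - phi_22 rho(1)] / [1 - phi_21 rho(1) - phi_22 rho(2)]
    numerator   = -0.2586 - (0.220993)(0.1908) - (0.134381)(0.2553) = -0.33507276
    denominator = 1 - (0.220993)(0.2553) - (0.134381)(0.1908) = 0.91794076
  phi_33 = -0.33507276 / 0.91794076 = -0.365.
Therefore phi_{33} = -0.3650.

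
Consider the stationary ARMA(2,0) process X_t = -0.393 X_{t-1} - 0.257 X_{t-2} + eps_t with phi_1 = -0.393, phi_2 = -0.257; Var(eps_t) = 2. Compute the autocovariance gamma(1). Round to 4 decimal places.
\gamma(1) = -0.7421

Multiply the model equation by X_{t-k} and take expectations. With theta_0 = psi_0 = 1 and psi_j the MA(infinity) weights, this gives
  gamma(k) - sum_i phi_i gamma(k-i) = c_k,
  c_k = sigma^2 * sum_{j=k..q} theta_j psi_{j-k}   (c_k = 0 for k > q),
using gamma(-m) = gamma(m).
Pure AR (q = 0): c_0 = sigma^2 = 2, c_k = 0 for k >= 1.
Equations for k = 0, 1, 2 (AR order 2, c_2 = 0):
  (E0) gamma(0) = phi_1 gamma(1) + phi_2 gamma(2) + c_0
  (E1) gamma(1) = phi_1 gamma(0) + phi_2 gamma(1) + c_1
  (E2) gamma(2) = phi_1 gamma(1) + phi_2 gamma(0)
From (E1): gamma(1) = A gamma(0) + B with
  A = phi_1 / (1 - phi_2) = -0.393 / 1.257 = -0.312649,   B = c_1 / (1 - phi_2) = 0 / 1.257 = 0.
Insert (E2) into (E0): gamma(0) (1 - phi_2^2) = phi_1 (1 + phi_2) gamma(1) + c_0.
  phi_1 (1 + phi_2) = (-0.393)(0.743) = -0.291999,   1 - phi_2^2 = 0.933951.
Replace gamma(1) by A gamma(0) + B and collect gamma(0):
  gamma(0) [0.933951 - (-0.291999)(-0.312649)] = c_0 = 2
  gamma(0) * 0.842658 = 2
  gamma(0) = 2 / 0.842658 = 2.373443.
  gamma(1) = A gamma(0) = (-0.312649)(2.373443) = -0.742055.
Therefore gamma(1) = -0.7421 (to 4 decimal places).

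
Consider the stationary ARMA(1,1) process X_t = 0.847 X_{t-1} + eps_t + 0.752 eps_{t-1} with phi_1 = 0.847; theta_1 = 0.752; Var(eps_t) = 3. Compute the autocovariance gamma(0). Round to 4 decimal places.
\gamma(0) = 30.1431

Multiply the model equation by X_{t-k} and take expectations. With theta_0 = psi_0 = 1 and psi_j the MA(infinity) weights, this gives
  gamma(k) - sum_i phi_i gamma(k-i) = c_k,
  c_k = sigma^2 * sum_{j=k..q} theta_j psi_{j-k}   (c_k = 0 for k > q),
using gamma(-m) = gamma(m).
psi-weights needed (psi_j = theta_j + sum_i phi_i psi_{j-i}):
  psi_1 = theta_1 + phi_1 = 0.752 + (0.847) = 1.599
Right-hand sides:
  c_0 = sigma^2 (1 + theta_1 psi_1) = 3 * (1 + (0.752)(1.599)) = 3 * 2.202448 = 6.607344
  c_1 = sigma^2 theta_1 = 3 * (0.752) = 2.256
  c_2 = 0
Equations for k = 0 and k = 1 (AR order 1):
  gamma(0) = phi_1 gamma(1) + c_0
  gamma(1) = phi_1 gamma(0) + c_1
Substituting the second into the first: gamma(0) (1 - phi_1^2) = c_0 + phi_1 c_1, so
  gamma(0) = (c_0 + phi_1 c_1) / (1 - phi_1^2) = (6.607344 + (0.847)(2.256)) / (1 - (0.847)^2) = 8.518176 / 0.282591 = 30.143126.
Therefore gamma(0) = 30.1431 (to 4 decimal places).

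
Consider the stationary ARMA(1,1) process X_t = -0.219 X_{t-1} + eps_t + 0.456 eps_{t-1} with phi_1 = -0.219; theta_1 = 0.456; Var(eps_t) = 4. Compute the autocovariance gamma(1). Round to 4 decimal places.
\gamma(1) = 0.8963

Multiply the model equation by X_{t-k} and take expectations. With theta_0 = psi_0 = 1 and psi_j the MA(infinity) weights, this gives
  gamma(k) - sum_i phi_i gamma(k-i) = c_k,
  c_k = sigma^2 * sum_{j=k..q} theta_j psi_{j-k}   (c_k = 0 for k > q),
using gamma(-m) = gamma(m).
psi-weights needed (psi_j = theta_j + sum_i phi_i psi_{j-i}):
  psi_1 = theta_1 + phi_1 = 0.456 + (-0.219) = 0.237
Right-hand sides:
  c_0 = sigma^2 (1 + theta_1 psi_1) = 4 * (1 + (0.456)(0.237)) = 4 * 1.108072 = 4.432288
  c_1 = sigma^2 theta_1 = 4 * (0.456) = 1.824
  c_2 = 0
Equations for k = 0 and k = 1 (AR order 1):
  gamma(0) = phi_1 gamma(1) + c_0
  gamma(1) = phi_1 gamma(0) + c_1
Substituting the second into the first: gamma(0) (1 - phi_1^2) = c_0 + phi_1 c_1, so
  gamma(0) = (c_0 + phi_1 c_1) / (1 - phi_1^2) = (4.432288 + (-0.219)(1.824)) / (1 - (-0.219)^2) = 4.032832 / 0.952039 = 4.235995.
  gamma(1) = phi_1 gamma(0) + c_1 = (-0.219)(4.235995) + (1.824) = 0.896317.
Therefore gamma(1) = 0.8963 (to 4 decimal places).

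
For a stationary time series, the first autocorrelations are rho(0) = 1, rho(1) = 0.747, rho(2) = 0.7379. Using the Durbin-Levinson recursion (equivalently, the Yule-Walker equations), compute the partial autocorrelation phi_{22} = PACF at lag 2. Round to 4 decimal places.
\phi_{22} = 0.4070

The PACF at lag k is phi_{kk}, the last component of the solution
to the Yule-Walker system G_k phi = r_k where
  (G_k)_{ij} = rho(|i - j|), (r_k)_i = rho(i), i,j = 1..k.
Equivalently, Durbin-Levinson gives phi_{kk} iteratively:
  phi_{11} = rho(1)
  phi_{kk} = [rho(k) - sum_{j=1..k-1} phi_{k-1,j} rho(k-j)]
            / [1 - sum_{j=1..k-1} phi_{k-1,j} rho(j)],
  phi_{k,j} = phi_{k-1,j} - phi_{kk} phi_{k-1,k-j},  j = 1..k-1.
Step k = 1:
  phi_11 = rho(1) = 0.747.
Step k = 2:
  phi_22 = [rho(2) - phi_11 rho(1)] / [1 - phi_11 rho(1)] = [0.7379 - (0.747)(0.747)] / [1 - (0.747)(0.747)]
         = 0.179891 / 0.441991 = 0.407.
Therefore phi_{22} = 0.4070.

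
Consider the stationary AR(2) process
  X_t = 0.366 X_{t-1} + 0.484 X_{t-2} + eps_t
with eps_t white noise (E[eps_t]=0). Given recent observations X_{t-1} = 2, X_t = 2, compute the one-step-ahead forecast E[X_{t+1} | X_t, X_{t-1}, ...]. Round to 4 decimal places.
E[X_{t+1} \mid \mathcal F_t] = 1.7000

For an AR(p) model X_t = c + sum_i phi_i X_{t-i} + eps_t, the
one-step-ahead conditional mean is
  E[X_{t+1} | X_t, ...] = c + sum_i phi_i X_{t+1-i}.
Substitute known values:
  E[X_{t+1} | ...] = (0.366) * (2) + (0.484) * (2)
                   = 1.7000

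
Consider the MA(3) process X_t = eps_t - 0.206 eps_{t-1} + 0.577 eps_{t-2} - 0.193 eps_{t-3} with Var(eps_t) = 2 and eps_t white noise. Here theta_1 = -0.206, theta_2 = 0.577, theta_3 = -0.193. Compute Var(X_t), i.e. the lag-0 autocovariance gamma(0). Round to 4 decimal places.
\gamma(0) = 2.8252

For an MA(q) process X_t = eps_t + sum_i theta_i eps_{t-i} with
Var(eps_t) = sigma^2, the variance is
  gamma(0) = sigma^2 * (1 + sum_i theta_i^2).
  sum_i theta_i^2 = (-0.206)^2 + (0.577)^2 + (-0.193)^2 = 0.042436 + 0.332929 + 0.037249 = 0.412614.
  gamma(0) = 2 * (1 + 0.412614) = 2 * 1.412614 = 2.825228, which rounds to 2.8252.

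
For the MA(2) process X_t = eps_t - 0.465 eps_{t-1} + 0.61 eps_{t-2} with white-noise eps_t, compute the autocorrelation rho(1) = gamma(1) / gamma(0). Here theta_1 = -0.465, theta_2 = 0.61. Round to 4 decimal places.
\rho(1) = -0.4713

For an MA(q) process with theta_0 = 1, the autocovariance is
  gamma(k) = sigma^2 * sum_{i=0..q-k} theta_i * theta_{i+k},
and rho(k) = gamma(k) / gamma(0). Sigma^2 cancels.
  numerator   = (1)*(-0.465) + (-0.465)*(0.61) = -0.74865.
  denominator = (1)^2 + (-0.465)^2 + (0.61)^2 = 1.588325.
  rho(1) = -0.74865 / 1.588325 = -0.4713.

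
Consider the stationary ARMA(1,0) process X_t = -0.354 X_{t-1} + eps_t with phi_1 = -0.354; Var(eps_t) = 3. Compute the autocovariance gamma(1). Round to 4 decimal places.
\gamma(1) = -1.2142

Multiply the model equation by X_{t-k} and take expectations. With theta_0 = psi_0 = 1 and psi_j the MA(infinity) weights, this gives
  gamma(k) - sum_i phi_i gamma(k-i) = c_k,
  c_k = sigma^2 * sum_{j=k..q} theta_j psi_{j-k}   (c_k = 0 for k > q),
using gamma(-m) = gamma(m).
Pure AR (q = 0): c_0 = sigma^2 = 3, c_k = 0 for k >= 1.
Equations for k = 0 and k = 1 (AR order 1):
  gamma(0) = phi_1 gamma(1) + c_0
  gamma(1) = phi_1 gamma(0) + c_1
Substituting the second into the first: gamma(0) (1 - phi_1^2) = c_0 + phi_1 c_1, so
  gamma(0) = c_0 / (1 - phi_1^2) = 3 / (1 - (-0.354)^2) = 3 / 0.874684 = 3.42981.
  gamma(1) = phi_1 gamma(0) = (-0.354)(3.42981) = -1.214153.
Therefore gamma(1) = -1.2142 (to 4 decimal places).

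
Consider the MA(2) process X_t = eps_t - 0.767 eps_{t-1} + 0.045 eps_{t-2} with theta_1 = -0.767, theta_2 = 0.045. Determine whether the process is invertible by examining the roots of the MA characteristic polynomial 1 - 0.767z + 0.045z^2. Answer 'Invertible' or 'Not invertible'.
\text{Invertible}

The MA(q) characteristic polynomial is P(z) = 1 - 0.767z + 0.045z^2.
Invertibility requires all roots to lie outside the unit circle, i.e. |z| > 1 for every root.
Set 1 + (-0.767) z + (0.045) z^2 = 0, i.e. a z^2 + b z + c = 0 with a = 0.045, b = -0.767, c = 1.
Discriminant D = b^2 - 4ac = (-0.767)^2 - 4*(0.045)*1 = 0.588289 - (0.18) = 0.408289.
D >= 0, so the roots are real: z = (-b +/- sqrt(D)) / (2a) = (0.767 +/- 0.638975) / (0.09).
  z_1 = (0.767 + 0.638975) / (0.09) = 15.6219,   |z_1| = 15.6219.
  z_2 = (0.767 - 0.638975) / (0.09) = 1.4225,   |z_2| = 1.4225.
Moduli of all roots: 15.6219, 1.4225.
All moduli strictly greater than 1? Yes.
Verdict: Invertible.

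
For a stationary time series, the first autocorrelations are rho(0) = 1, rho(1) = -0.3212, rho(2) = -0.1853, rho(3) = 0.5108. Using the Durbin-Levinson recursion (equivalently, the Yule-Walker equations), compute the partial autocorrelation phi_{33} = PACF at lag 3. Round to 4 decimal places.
\phi_{33} = 0.4090

The PACF at lag k is phi_{kk}, the last component of the solution
to the Yule-Walker system G_k phi = r_k where
  (G_k)_{ij} = rho(|i - j|), (r_k)_i = rho(i), i,j = 1..k.
Equivalently, Durbin-Levinson gives phi_{kk} iteratively:
  phi_{11} = rho(1)
  phi_{kk} = [rho(k) - sum_{j=1..k-1} phi_{k-1,j} rho(k-j)]
            / [1 - sum_{j=1..k-1} phi_{k-1,j} rho(j)],
  phi_{k,j} = phi_{k-1,j} - phi_{kk} phi_{k-1,k-j},  j = 1..k-1.
Step k = 1:
  phi_11 = rho(1) = -0.3212.
Step k = 2:
  phi_22 = [rho(2) - phi_11 rho(1)] / [1 - phi_11 rho(1)] = [-0.1853 - (-0.3212)(-0.3212)] / [1 - (-0.3212)(-0.3212)]
         = -0.28846944 / 0.89683056 = -0.321654.
  Update: phi_21 = phi_11 - phi_22 phi_11 = -0.3212 - (-0.321654)(-0.3212) = -0.424515.
Step k = 3:
  phi_33 = [rho(3) - phi_21 rho(2) - phi_22 rho(1)] / [1 - phi_21 rho(1) - phi_22 rho(2)]
    numerator   = 0.5108 - (-0.424515)(-0.1853) - (-0.321654)(-0.3212) = 0.32882193
    denominator = 1 - (-0.424515)(-0.3212) - (-0.321654)(-0.1853) = 0.80404311
  phi_33 = 0.32882193 / 0.80404311 = 0.409.
Therefore phi_{33} = 0.4090.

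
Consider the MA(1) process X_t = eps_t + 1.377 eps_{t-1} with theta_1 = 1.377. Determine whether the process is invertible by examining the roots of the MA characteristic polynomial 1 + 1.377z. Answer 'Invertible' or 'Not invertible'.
\text{Not invertible}

The MA(q) characteristic polynomial is P(z) = 1 + 1.377z.
Invertibility requires all roots to lie outside the unit circle, i.e. |z| > 1 for every root.
This is linear in z: 1 + (1.377) z = 0  =>  z = -1/(1.377) = -0.726216,  |z| = 0.726216.
Moduli of all roots: 0.7262.
All moduli strictly greater than 1? No.
Verdict: Not invertible.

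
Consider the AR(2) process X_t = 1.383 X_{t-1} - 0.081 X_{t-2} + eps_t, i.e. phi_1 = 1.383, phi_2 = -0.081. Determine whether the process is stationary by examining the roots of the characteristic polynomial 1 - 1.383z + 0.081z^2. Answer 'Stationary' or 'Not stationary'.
\text{Not stationary}

The AR(p) characteristic polynomial is P(z) = 1 - 1.383z + 0.081z^2.
Stationarity requires all roots to lie outside the unit circle, i.e. |z| > 1 for every root.
Set 1 + (-1.383) z + (0.081) z^2 = 0, i.e. a z^2 + b z + c = 0 with a = 0.081, b = -1.383, c = 1.
Discriminant D = b^2 - 4ac = (-1.383)^2 - 4*(0.081)*1 = 1.912689 - (0.324) = 1.588689.
D >= 0, so the roots are real: z = (-b +/- sqrt(D)) / (2a) = (1.383 +/- 1.260432) / (0.162).
  z_1 = (1.383 + 1.260432) / (0.162) = 16.3175,   |z_1| = 16.3175.
  z_2 = (1.383 - 1.260432) / (0.162) = 0.7566,   |z_2| = 0.7566.
Moduli of all roots: 16.3175, 0.7566.
All moduli strictly greater than 1? No.
Verdict: Not stationary.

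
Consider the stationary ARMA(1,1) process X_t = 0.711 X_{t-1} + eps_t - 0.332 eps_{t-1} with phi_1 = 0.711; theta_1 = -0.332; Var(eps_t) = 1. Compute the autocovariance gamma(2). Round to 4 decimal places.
\gamma(2) = 0.4163

Multiply the model equation by X_{t-k} and take expectations. With theta_0 = psi_0 = 1 and psi_j the MA(infinity) weights, this gives
  gamma(k) - sum_i phi_i gamma(k-i) = c_k,
  c_k = sigma^2 * sum_{j=k..q} theta_j psi_{j-k}   (c_k = 0 for k > q),
using gamma(-m) = gamma(m).
psi-weights needed (psi_j = theta_j + sum_i phi_i psi_{j-i}):
  psi_1 = theta_1 + phi_1 = -0.332 + (0.711) = 0.379
Right-hand sides:
  c_0 = sigma^2 (1 + theta_1 psi_1) = 1 * (1 + (-0.332)(0.379)) = 1 * 0.874172 = 0.874172
  c_1 = sigma^2 theta_1 = 1 * (-0.332) = -0.332
  c_2 = 0
Equations for k = 0 and k = 1 (AR order 1):
  gamma(0) = phi_1 gamma(1) + c_0
  gamma(1) = phi_1 gamma(0) + c_1
Substituting the second into the first: gamma(0) (1 - phi_1^2) = c_0 + phi_1 c_1, so
  gamma(0) = (c_0 + phi_1 c_1) / (1 - phi_1^2) = (0.874172 + (0.711)(-0.332)) / (1 - (0.711)^2) = 0.63812 / 0.494479 = 1.29049.
  gamma(1) = phi_1 gamma(0) + c_1 = (0.711)(1.29049) + (-0.332) = 0.585538.
For k = 2 (> q): gamma(2) = phi_1 gamma(1) = (0.711)(0.585538) = 0.416318.
Therefore gamma(2) = 0.4163 (to 4 decimal places).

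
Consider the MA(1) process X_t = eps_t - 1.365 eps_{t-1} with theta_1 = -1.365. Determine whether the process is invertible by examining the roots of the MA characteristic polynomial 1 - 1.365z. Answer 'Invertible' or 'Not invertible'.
\text{Not invertible}

The MA(q) characteristic polynomial is P(z) = 1 - 1.365z.
Invertibility requires all roots to lie outside the unit circle, i.e. |z| > 1 for every root.
This is linear in z: 1 + (-1.365) z = 0  =>  z = -1/(-1.365) = 0.732601,  |z| = 0.732601.
Moduli of all roots: 0.7326.
All moduli strictly greater than 1? No.
Verdict: Not invertible.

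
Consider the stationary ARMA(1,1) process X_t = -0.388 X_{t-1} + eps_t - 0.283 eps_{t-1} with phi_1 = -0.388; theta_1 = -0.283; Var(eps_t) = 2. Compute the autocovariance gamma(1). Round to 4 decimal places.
\gamma(1) = -1.7533

Multiply the model equation by X_{t-k} and take expectations. With theta_0 = psi_0 = 1 and psi_j the MA(infinity) weights, this gives
  gamma(k) - sum_i phi_i gamma(k-i) = c_k,
  c_k = sigma^2 * sum_{j=k..q} theta_j psi_{j-k}   (c_k = 0 for k > q),
using gamma(-m) = gamma(m).
psi-weights needed (psi_j = theta_j + sum_i phi_i psi_{j-i}):
  psi_1 = theta_1 + phi_1 = -0.283 + (-0.388) = -0.671
Right-hand sides:
  c_0 = sigma^2 (1 + theta_1 psi_1) = 2 * (1 + (-0.283)(-0.671)) = 2 * 1.189893 = 2.379786
  c_1 = sigma^2 theta_1 = 2 * (-0.283) = -0.566
  c_2 = 0
Equations for k = 0 and k = 1 (AR order 1):
  gamma(0) = phi_1 gamma(1) + c_0
  gamma(1) = phi_1 gamma(0) + c_1
Substituting the second into the first: gamma(0) (1 - phi_1^2) = c_0 + phi_1 c_1, so
  gamma(0) = (c_0 + phi_1 c_1) / (1 - phi_1^2) = (2.379786 + (-0.388)(-0.566)) / (1 - (-0.388)^2) = 2.599394 / 0.849456 = 3.060069.
  gamma(1) = phi_1 gamma(0) + c_1 = (-0.388)(3.060069) + (-0.566) = -1.753307.
Therefore gamma(1) = -1.7533 (to 4 decimal places).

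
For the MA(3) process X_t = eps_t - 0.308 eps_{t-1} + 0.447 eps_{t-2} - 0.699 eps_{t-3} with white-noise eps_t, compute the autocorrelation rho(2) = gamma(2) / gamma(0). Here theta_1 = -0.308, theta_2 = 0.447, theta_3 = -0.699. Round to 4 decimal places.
\rho(2) = 0.3714

For an MA(q) process with theta_0 = 1, the autocovariance is
  gamma(k) = sigma^2 * sum_{i=0..q-k} theta_i * theta_{i+k},
and rho(k) = gamma(k) / gamma(0). Sigma^2 cancels.
  numerator   = (1)*(0.447) + (-0.308)*(-0.699) = 0.662292.
  denominator = (1)^2 + (-0.308)^2 + (0.447)^2 + (-0.699)^2 = 1.783274.
  rho(2) = 0.662292 / 1.783274 = 0.3714.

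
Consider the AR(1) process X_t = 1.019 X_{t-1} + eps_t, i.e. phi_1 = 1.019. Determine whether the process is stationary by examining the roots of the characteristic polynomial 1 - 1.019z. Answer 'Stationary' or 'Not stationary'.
\text{Not stationary}

The AR(p) characteristic polynomial is P(z) = 1 - 1.019z.
Stationarity requires all roots to lie outside the unit circle, i.e. |z| > 1 for every root.
This is linear in z: 1 + (-1.019) z = 0  =>  z = -1/(-1.019) = 0.981354,  |z| = 0.981354.
Moduli of all roots: 0.9814.
All moduli strictly greater than 1? No.
Verdict: Not stationary.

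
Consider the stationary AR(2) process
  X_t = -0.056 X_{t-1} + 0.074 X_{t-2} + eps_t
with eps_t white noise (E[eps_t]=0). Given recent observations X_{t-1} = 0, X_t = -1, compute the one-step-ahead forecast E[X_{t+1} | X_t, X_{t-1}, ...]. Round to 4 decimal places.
E[X_{t+1} \mid \mathcal F_t] = 0.0560

For an AR(p) model X_t = c + sum_i phi_i X_{t-i} + eps_t, the
one-step-ahead conditional mean is
  E[X_{t+1} | X_t, ...] = c + sum_i phi_i X_{t+1-i}.
Substitute known values:
  E[X_{t+1} | ...] = (-0.056) * (-1) + (0.074) * (0)
                   = 0.0560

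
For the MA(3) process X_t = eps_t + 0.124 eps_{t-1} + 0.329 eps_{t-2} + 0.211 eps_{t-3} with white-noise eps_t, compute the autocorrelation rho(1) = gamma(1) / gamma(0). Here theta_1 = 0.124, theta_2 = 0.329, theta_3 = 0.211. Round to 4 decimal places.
\rho(1) = 0.2005

For an MA(q) process with theta_0 = 1, the autocovariance is
  gamma(k) = sigma^2 * sum_{i=0..q-k} theta_i * theta_{i+k},
and rho(k) = gamma(k) / gamma(0). Sigma^2 cancels.
  numerator   = (1)*(0.124) + (0.124)*(0.329) + (0.329)*(0.211) = 0.234215.
  denominator = (1)^2 + (0.124)^2 + (0.329)^2 + (0.211)^2 = 1.168138.
  rho(1) = 0.234215 / 1.168138 = 0.2005.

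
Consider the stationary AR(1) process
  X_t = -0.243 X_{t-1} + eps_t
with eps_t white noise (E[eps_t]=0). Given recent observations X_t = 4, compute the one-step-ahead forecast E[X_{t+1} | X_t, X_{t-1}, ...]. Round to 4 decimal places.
E[X_{t+1} \mid \mathcal F_t] = -0.9720

For an AR(p) model X_t = c + sum_i phi_i X_{t-i} + eps_t, the
one-step-ahead conditional mean is
  E[X_{t+1} | X_t, ...] = c + sum_i phi_i X_{t+1-i}.
Substitute known values:
  E[X_{t+1} | ...] = (-0.243) * (4)
                   = -0.9720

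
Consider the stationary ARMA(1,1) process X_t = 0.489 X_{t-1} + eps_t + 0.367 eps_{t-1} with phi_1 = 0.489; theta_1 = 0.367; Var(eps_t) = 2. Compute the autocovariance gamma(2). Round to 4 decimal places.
\gamma(2) = 1.2977

Multiply the model equation by X_{t-k} and take expectations. With theta_0 = psi_0 = 1 and psi_j the MA(infinity) weights, this gives
  gamma(k) - sum_i phi_i gamma(k-i) = c_k,
  c_k = sigma^2 * sum_{j=k..q} theta_j psi_{j-k}   (c_k = 0 for k > q),
using gamma(-m) = gamma(m).
psi-weights needed (psi_j = theta_j + sum_i phi_i psi_{j-i}):
  psi_1 = theta_1 + phi_1 = 0.367 + (0.489) = 0.856
Right-hand sides:
  c_0 = sigma^2 (1 + theta_1 psi_1) = 2 * (1 + (0.367)(0.856)) = 2 * 1.314152 = 2.628304
  c_1 = sigma^2 theta_1 = 2 * (0.367) = 0.734
  c_2 = 0
Equations for k = 0 and k = 1 (AR order 1):
  gamma(0) = phi_1 gamma(1) + c_0
  gamma(1) = phi_1 gamma(0) + c_1
Substituting the second into the first: gamma(0) (1 - phi_1^2) = c_0 + phi_1 c_1, so
  gamma(0) = (c_0 + phi_1 c_1) / (1 - phi_1^2) = (2.628304 + (0.489)(0.734)) / (1 - (0.489)^2) = 2.98723 / 0.760879 = 3.926025.
  gamma(1) = phi_1 gamma(0) + c_1 = (0.489)(3.926025) + (0.734) = 2.653826.
For k = 2 (> q): gamma(2) = phi_1 gamma(1) = (0.489)(2.653826) = 1.297721.
Therefore gamma(2) = 1.2977 (to 4 decimal places).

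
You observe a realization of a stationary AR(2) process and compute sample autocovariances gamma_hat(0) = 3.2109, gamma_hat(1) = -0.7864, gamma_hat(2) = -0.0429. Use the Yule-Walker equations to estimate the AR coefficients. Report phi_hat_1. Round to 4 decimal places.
\hat\phi_{1} = -0.2640

The Yule-Walker equations for an AR(p) process read, in matrix form,
  Gamma_p phi = r_p,   with   (Gamma_p)_{ij} = gamma(|i - j|),
                       (r_p)_i = gamma(i),   i,j = 1..p.
Substitute the sample gammas (Toeplitz matrix and right-hand side of size 2):
  Gamma_p = [[3.2109, -0.7864], [-0.7864, 3.2109]]
  r_p     = [-0.7864, -0.0429]
Written out:
  3.2109 phi_1 - 0.7864 phi_2 = -0.7864
  -0.7864 phi_1 + 3.2109 phi_2 = -0.0429
Solve by Cramer's rule:
  det = gamma(0)^2 - gamma(1)^2 = (3.2109)^2 - (-0.7864)^2 = 10.30987881 - 0.61842496 = 9.69145385
  phi_hat_1 = [gamma(1) gamma(0) - gamma(1) gamma(2)] / det = [(-0.7864)(3.2109) - (-0.7864)(-0.0429)] / 9.69145385 = -2.55878832 / 9.69145385 = -0.264
  phi_hat_2 = [gamma(0) gamma(2) - gamma(1)^2] / det = [(3.2109)(-0.0429) - (-0.7864)^2] / 9.69145385 = -0.75617257 / 9.69145385 = -0.078
So phi_hat = [-0.2640, -0.0780].
Therefore phi_hat_1 = -0.2640.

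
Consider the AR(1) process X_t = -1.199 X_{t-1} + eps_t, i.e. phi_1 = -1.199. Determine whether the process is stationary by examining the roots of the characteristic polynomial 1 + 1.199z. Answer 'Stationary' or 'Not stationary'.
\text{Not stationary}

The AR(p) characteristic polynomial is P(z) = 1 + 1.199z.
Stationarity requires all roots to lie outside the unit circle, i.e. |z| > 1 for every root.
This is linear in z: 1 + (1.199) z = 0  =>  z = -1/(1.199) = -0.834028,  |z| = 0.834028.
Moduli of all roots: 0.8340.
All moduli strictly greater than 1? No.
Verdict: Not stationary.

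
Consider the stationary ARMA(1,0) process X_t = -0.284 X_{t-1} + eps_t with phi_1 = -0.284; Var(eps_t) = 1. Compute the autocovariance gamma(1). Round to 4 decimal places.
\gamma(1) = -0.3089

Multiply the model equation by X_{t-k} and take expectations. With theta_0 = psi_0 = 1 and psi_j the MA(infinity) weights, this gives
  gamma(k) - sum_i phi_i gamma(k-i) = c_k,
  c_k = sigma^2 * sum_{j=k..q} theta_j psi_{j-k}   (c_k = 0 for k > q),
using gamma(-m) = gamma(m).
Pure AR (q = 0): c_0 = sigma^2 = 1, c_k = 0 for k >= 1.
Equations for k = 0 and k = 1 (AR order 1):
  gamma(0) = phi_1 gamma(1) + c_0
  gamma(1) = phi_1 gamma(0) + c_1
Substituting the second into the first: gamma(0) (1 - phi_1^2) = c_0 + phi_1 c_1, so
  gamma(0) = c_0 / (1 - phi_1^2) = 1 / (1 - (-0.284)^2) = 1 / 0.919344 = 1.087732.
  gamma(1) = phi_1 gamma(0) = (-0.284)(1.087732) = -0.308916.
Therefore gamma(1) = -0.3089 (to 4 decimal places).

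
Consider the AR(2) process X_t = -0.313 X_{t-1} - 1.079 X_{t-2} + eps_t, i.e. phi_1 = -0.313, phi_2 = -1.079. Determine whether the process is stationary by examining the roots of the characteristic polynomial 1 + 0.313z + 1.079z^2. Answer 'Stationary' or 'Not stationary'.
\text{Not stationary}

The AR(p) characteristic polynomial is P(z) = 1 + 0.313z + 1.079z^2.
Stationarity requires all roots to lie outside the unit circle, i.e. |z| > 1 for every root.
Set 1 + (0.313) z + (1.079) z^2 = 0, i.e. a z^2 + b z + c = 0 with a = 1.079, b = 0.313, c = 1.
Discriminant D = b^2 - 4ac = (0.313)^2 - 4*(1.079)*1 = 0.097969 - (4.316) = -4.218031.
D < 0, so the roots are the complex-conjugate pair z = (-b +/- i sqrt(-D)) / (2a) = -0.145 +/- 0.9517i.
For a conjugate pair |z|^2 = z * conj(z) = (product of roots) = c/a = 1/(1.079) = 0.926784, so |z| = sqrt(0.926784) = 0.9627 for both roots.
Moduli of all roots: 0.9627, 0.9627.
All moduli strictly greater than 1? No.
Verdict: Not stationary.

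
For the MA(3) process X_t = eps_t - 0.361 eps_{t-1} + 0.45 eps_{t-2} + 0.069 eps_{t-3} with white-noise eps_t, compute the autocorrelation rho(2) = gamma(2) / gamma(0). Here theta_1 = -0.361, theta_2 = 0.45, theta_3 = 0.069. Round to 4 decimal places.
\rho(2) = 0.3178

For an MA(q) process with theta_0 = 1, the autocovariance is
  gamma(k) = sigma^2 * sum_{i=0..q-k} theta_i * theta_{i+k},
and rho(k) = gamma(k) / gamma(0). Sigma^2 cancels.
  numerator   = (1)*(0.45) + (-0.361)*(0.069) = 0.425091.
  denominator = (1)^2 + (-0.361)^2 + (0.45)^2 + (0.069)^2 = 1.337582.
  rho(2) = 0.425091 / 1.337582 = 0.3178.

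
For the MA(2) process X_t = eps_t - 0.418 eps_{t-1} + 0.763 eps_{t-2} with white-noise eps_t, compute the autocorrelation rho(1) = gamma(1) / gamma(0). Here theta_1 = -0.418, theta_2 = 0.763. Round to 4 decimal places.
\rho(1) = -0.4195

For an MA(q) process with theta_0 = 1, the autocovariance is
  gamma(k) = sigma^2 * sum_{i=0..q-k} theta_i * theta_{i+k},
and rho(k) = gamma(k) / gamma(0). Sigma^2 cancels.
  numerator   = (1)*(-0.418) + (-0.418)*(0.763) = -0.736934.
  denominator = (1)^2 + (-0.418)^2 + (0.763)^2 = 1.756893.
  rho(1) = -0.736934 / 1.756893 = -0.4195.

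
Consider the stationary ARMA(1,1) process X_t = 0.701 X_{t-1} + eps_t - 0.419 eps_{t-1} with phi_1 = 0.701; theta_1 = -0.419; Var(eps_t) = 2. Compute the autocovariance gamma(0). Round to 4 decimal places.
\gamma(0) = 2.3127

Multiply the model equation by X_{t-k} and take expectations. With theta_0 = psi_0 = 1 and psi_j the MA(infinity) weights, this gives
  gamma(k) - sum_i phi_i gamma(k-i) = c_k,
  c_k = sigma^2 * sum_{j=k..q} theta_j psi_{j-k}   (c_k = 0 for k > q),
using gamma(-m) = gamma(m).
psi-weights needed (psi_j = theta_j + sum_i phi_i psi_{j-i}):
  psi_1 = theta_1 + phi_1 = -0.419 + (0.701) = 0.282
Right-hand sides:
  c_0 = sigma^2 (1 + theta_1 psi_1) = 2 * (1 + (-0.419)(0.282)) = 2 * 0.881842 = 1.763684
  c_1 = sigma^2 theta_1 = 2 * (-0.419) = -0.838
  c_2 = 0
Equations for k = 0 and k = 1 (AR order 1):
  gamma(0) = phi_1 gamma(1) + c_0
  gamma(1) = phi_1 gamma(0) + c_1
Substituting the second into the first: gamma(0) (1 - phi_1^2) = c_0 + phi_1 c_1, so
  gamma(0) = (c_0 + phi_1 c_1) / (1 - phi_1^2) = (1.763684 + (0.701)(-0.838)) / (1 - (0.701)^2) = 1.176246 / 0.508599 = 2.312718.
Therefore gamma(0) = 2.3127 (to 4 decimal places).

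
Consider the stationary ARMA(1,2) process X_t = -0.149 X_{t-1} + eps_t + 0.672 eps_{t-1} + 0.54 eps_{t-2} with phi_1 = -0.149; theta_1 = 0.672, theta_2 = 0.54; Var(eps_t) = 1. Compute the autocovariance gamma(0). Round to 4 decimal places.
\gamma(0) = 1.4919

Multiply the model equation by X_{t-k} and take expectations. With theta_0 = psi_0 = 1 and psi_j the MA(infinity) weights, this gives
  gamma(k) - sum_i phi_i gamma(k-i) = c_k,
  c_k = sigma^2 * sum_{j=k..q} theta_j psi_{j-k}   (c_k = 0 for k > q),
using gamma(-m) = gamma(m).
psi-weights needed (psi_j = theta_j + sum_i phi_i psi_{j-i}):
  psi_1 = theta_1 + phi_1 = 0.672 + (-0.149) = 0.523
  psi_2 = theta_2 + phi_1 psi_1 = 0.54 + (-0.149)(0.523) = 0.462073
Right-hand sides:
  c_0 = sigma^2 (1 + theta_1 psi_1 + theta_2 psi_2) = 1 * (1 + (0.672)(0.523) + (0.54)(0.462073)) = 1 * 1.600975 = 1.600975
  c_1 = sigma^2 (theta_1 + theta_2 psi_1) = 1 * (0.672 + (0.54)(0.523)) = 0.95442
  c_2 = sigma^2 theta_2 = 1 * (0.54) = 0.54
Equations for k = 0 and k = 1 (AR order 1):
  gamma(0) = phi_1 gamma(1) + c_0
  gamma(1) = phi_1 gamma(0) + c_1
Substituting the second into the first: gamma(0) (1 - phi_1^2) = c_0 + phi_1 c_1, so
  gamma(0) = (c_0 + phi_1 c_1) / (1 - phi_1^2) = (1.600975 + (-0.149)(0.95442)) / (1 - (-0.149)^2) = 1.458767 / 0.977799 = 1.491888.
Therefore gamma(0) = 1.4919 (to 4 decimal places).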